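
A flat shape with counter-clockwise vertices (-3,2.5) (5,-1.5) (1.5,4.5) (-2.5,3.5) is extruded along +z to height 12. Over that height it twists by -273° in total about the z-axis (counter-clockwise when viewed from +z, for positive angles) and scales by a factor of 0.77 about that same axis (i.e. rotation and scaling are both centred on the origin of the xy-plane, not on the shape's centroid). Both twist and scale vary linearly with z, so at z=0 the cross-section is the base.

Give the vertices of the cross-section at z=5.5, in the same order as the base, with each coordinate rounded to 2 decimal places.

Cross-section at z=5.5: (3.37,0.91) (-3.67,-2.89) (2.52,-3.41) (3.85,0.03)

t = z/height = 5.5/12 = 0.458333
s = 1 + (scale-1)·z/height = 1 + (0.77-1)·5.5/12 = 0.894583
θ = twist·z/height = -273°·5.5/12 = -125.1250° = -2.183843 rad
cos θ = -0.575362, sin θ = -0.817899 (intermediates below are computed at full precision and shown rounded to 5 d.p.)
v1: (-3,2.5) → rotate → (3.77083,1.01529) → ×s → (3.37332,0.90826) → (3.37,0.91)
v2: (5,-1.5) → rotate → (-4.10366,-3.22645) → ×s → (-3.67106,-2.88633) → (-3.67,-2.89)
v3: (1.5,4.5) → rotate → (2.81750,-3.81598) → ×s → (2.52049,-3.41371) → (2.52,-3.41)
v4: (-2.5,3.5) → rotate → (4.30105,0.03098) → ×s → (3.84765,0.02771) → (3.85,0.03)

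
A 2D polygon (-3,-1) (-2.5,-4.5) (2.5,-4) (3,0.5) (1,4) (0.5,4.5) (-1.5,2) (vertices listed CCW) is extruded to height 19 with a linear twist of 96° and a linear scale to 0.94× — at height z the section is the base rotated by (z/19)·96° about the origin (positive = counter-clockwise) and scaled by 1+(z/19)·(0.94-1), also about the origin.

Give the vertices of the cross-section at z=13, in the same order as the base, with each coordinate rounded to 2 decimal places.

t = z/height = 13/19 = 0.684211
s = 1 + (scale-1)·z/height = 1 + (0.94-1)·13/19 = 0.958947
θ = twist·z/height = 96°·13/19 = 65.6842° = 1.146406 rad
cos θ = 0.411766, sin θ = 0.911290 (intermediates below are computed at full precision and shown rounded to 5 d.p.)
v1: (-3,-1) → rotate → (-0.32401,-3.14564) → ×s → (-0.31071,-3.01650) → (-0.31,-3.02)
v2: (-2.5,-4.5) → rotate → (3.07139,-4.13117) → ×s → (2.94530,-3.96157) → (2.95,-3.96)
v3: (2.5,-4) → rotate → (4.67457,0.63116) → ×s → (4.48267,0.60525) → (4.48,0.61)
v4: (3,0.5) → rotate → (0.77965,2.93975) → ×s → (0.74764,2.81907) → (0.75,2.82)
v5: (1,4) → rotate → (-3.23339,2.55835) → ×s → (-3.10065,2.45332) → (-3.10,2.45)
v6: (0.5,4.5) → rotate → (-3.89492,2.30859) → ×s → (-3.73502,2.21382) → (-3.74,2.21)
v7: (-1.5,2) → rotate → (-2.44023,-0.54340) → ×s → (-2.34005,-0.52110) → (-2.34,-0.52)

Cross-section at z=13: (-0.31,-3.02) (2.95,-3.96) (4.48,0.61) (0.75,2.82) (-3.10,2.45) (-3.74,2.21) (-2.34,-0.52)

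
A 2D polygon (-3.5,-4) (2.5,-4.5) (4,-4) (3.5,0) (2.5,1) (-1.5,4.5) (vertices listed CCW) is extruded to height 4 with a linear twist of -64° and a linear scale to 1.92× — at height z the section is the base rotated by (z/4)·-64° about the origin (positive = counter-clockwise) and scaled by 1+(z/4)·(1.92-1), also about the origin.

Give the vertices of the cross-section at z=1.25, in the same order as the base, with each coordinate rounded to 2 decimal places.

t = z/height = 1.25/4 = 0.3125
s = 1 + (scale-1)·z/height = 1 + (1.92-1)·1.25/4 = 1.287500
θ = twist·z/height = -64°·1.25/4 = -20.0000° = -0.349066 rad
cos θ = 0.939693, sin θ = -0.342020 (intermediates below are computed at full precision and shown rounded to 5 d.p.)
v1: (-3.5,-4) → rotate → (-4.65700,-2.56170) → ×s → (-5.99589,-3.29819) → (-6.00,-3.30)
v2: (2.5,-4.5) → rotate → (0.81014,-5.08367) → ×s → (1.04306,-6.54522) → (1.04,-6.55)
v3: (4,-4) → rotate → (2.39069,-5.12685) → ×s → (3.07801,-6.60082) → (3.08,-6.60)
v4: (3.5,0) → rotate → (3.28892,-1.19707) → ×s → (4.23449,-1.54123) → (4.23,-1.54)
v5: (2.5,1) → rotate → (2.69125,0.08464) → ×s → (3.46499,0.10898) → (3.46,0.11)
v6: (-1.5,4.5) → rotate → (0.12955,4.74165) → ×s → (0.16680,6.10487) → (0.17,6.10)

Cross-section at z=1.25: (-6.00,-3.30) (1.04,-6.55) (3.08,-6.60) (4.23,-1.54) (3.46,0.11) (0.17,6.10)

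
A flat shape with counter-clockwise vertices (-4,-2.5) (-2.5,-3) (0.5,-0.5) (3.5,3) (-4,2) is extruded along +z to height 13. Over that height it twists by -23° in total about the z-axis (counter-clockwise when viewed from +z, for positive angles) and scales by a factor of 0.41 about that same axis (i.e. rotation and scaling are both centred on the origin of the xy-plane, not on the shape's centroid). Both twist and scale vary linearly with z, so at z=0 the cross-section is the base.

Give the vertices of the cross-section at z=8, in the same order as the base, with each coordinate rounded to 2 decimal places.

t = z/height = 8/13 = 0.615385
s = 1 + (scale-1)·z/height = 1 + (0.41-1)·8/13 = 0.636923
θ = twist·z/height = -23°·8/13 = -14.1538° = -0.247031 rad
cos θ = 0.969643, sin θ = -0.244526 (intermediates below are computed at full precision and shown rounded to 5 d.p.)
v1: (-4,-2.5) → rotate → (-4.48989,-1.44600) → ×s → (-2.85971,-0.92099) → (-2.86,-0.92)
v2: (-2.5,-3) → rotate → (-3.15769,-2.29761) → ×s → (-2.01120,-1.46340) → (-2.01,-1.46)
v3: (0.5,-0.5) → rotate → (0.36256,-0.60708) → ×s → (0.23092,-0.38667) → (0.23,-0.39)
v4: (3.5,3) → rotate → (4.12733,2.05309) → ×s → (2.62879,1.30766) → (2.63,1.31)
v5: (-4,2) → rotate → (-3.38952,2.91739) → ×s → (-2.15886,1.85815) → (-2.16,1.86)

Cross-section at z=8: (-2.86,-0.92) (-2.01,-1.46) (0.23,-0.39) (2.63,1.31) (-2.16,1.86)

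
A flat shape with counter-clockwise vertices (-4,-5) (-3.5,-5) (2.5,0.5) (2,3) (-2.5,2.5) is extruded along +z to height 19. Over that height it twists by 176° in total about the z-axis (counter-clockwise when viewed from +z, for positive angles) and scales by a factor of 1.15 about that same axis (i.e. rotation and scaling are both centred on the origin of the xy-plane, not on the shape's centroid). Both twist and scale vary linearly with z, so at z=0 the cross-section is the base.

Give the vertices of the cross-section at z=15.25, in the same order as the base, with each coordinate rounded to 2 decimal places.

Cross-section at z=15.25: (7.00,1.57) (6.56,1.92) (-2.54,1.32) (-3.85,-1.22) (0.43,-3.94)

t = z/height = 15.25/19 = 0.802632
s = 1 + (scale-1)·z/height = 1 + (1.15-1)·15.25/19 = 1.120395
θ = twist·z/height = 176°·15.25/19 = 141.2632° = 2.465507 rad
cos θ = -0.780028, sin θ = 0.625744 (intermediates below are computed at full precision and shown rounded to 5 d.p.)
v1: (-4,-5) → rotate → (6.24883,1.39716) → ×s → (7.00116,1.56537) → (7.00,1.57)
v2: (-3.5,-5) → rotate → (5.85882,1.71004) → ×s → (6.56419,1.91592) → (6.56,1.92)
v3: (2.5,0.5) → rotate → (-2.26294,1.17435) → ×s → (-2.53539,1.31573) → (-2.54,1.32)
v4: (2,3) → rotate → (-3.43729,-1.08860) → ×s → (-3.85112,-1.21966) → (-3.85,-1.22)
v5: (-2.5,2.5) → rotate → (0.38571,-3.51443) → ×s → (0.43215,-3.93755) → (0.43,-3.94)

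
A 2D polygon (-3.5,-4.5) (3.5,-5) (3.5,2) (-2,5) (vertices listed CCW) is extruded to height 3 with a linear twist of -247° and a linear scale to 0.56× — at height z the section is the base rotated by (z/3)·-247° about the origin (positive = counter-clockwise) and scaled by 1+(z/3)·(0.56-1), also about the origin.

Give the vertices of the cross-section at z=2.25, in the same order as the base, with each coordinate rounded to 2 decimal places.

Cross-section at z=2.25: (2.61,2.79) (-2.03,3.55) (-2.46,-1.12) (1.03,-3.46)

t = z/height = 2.25/3 = 0.75
s = 1 + (scale-1)·z/height = 1 + (0.56-1)·2.25/3 = 0.670000
θ = twist·z/height = -247°·2.25/3 = -185.2500° = -3.233222 rad
cos θ = -0.995805, sin θ = 0.091502 (intermediates below are computed at full precision and shown rounded to 5 d.p.)
v1: (-3.5,-4.5) → rotate → (3.89707,4.16087) → ×s → (2.61104,2.78778) → (2.61,2.79)
v2: (3.5,-5) → rotate → (-3.02781,5.29928) → ×s → (-2.02863,3.55052) → (-2.03,3.55)
v3: (3.5,2) → rotate → (-3.66832,-1.67135) → ×s → (-2.45777,-1.11981) → (-2.46,-1.12)
v4: (-2,5) → rotate → (1.53410,-5.16203) → ×s → (1.02785,-3.45856) → (1.03,-3.46)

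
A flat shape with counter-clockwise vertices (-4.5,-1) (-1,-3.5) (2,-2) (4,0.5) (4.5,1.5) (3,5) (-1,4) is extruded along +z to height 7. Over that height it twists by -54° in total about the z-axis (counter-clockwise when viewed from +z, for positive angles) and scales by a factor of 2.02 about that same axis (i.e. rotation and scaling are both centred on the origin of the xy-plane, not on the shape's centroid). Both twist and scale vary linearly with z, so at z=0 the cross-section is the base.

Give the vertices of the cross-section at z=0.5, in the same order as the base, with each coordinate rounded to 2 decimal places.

Cross-section at z=0.5: (-4.89,-0.75) (-1.32,-3.67) (2.00,-2.29) (4.32,0.25) (4.93,1.28) (3.57,5.14) (-0.78,4.35)

t = z/height = 0.5/7 = 0.0714286
s = 1 + (scale-1)·z/height = 1 + (2.02-1)·0.5/7 = 1.072857
θ = twist·z/height = -54°·0.5/7 = -3.8571° = -0.067320 rad
cos θ = 0.997735, sin θ = -0.067269 (intermediates below are computed at full precision and shown rounded to 5 d.p.)
v1: (-4.5,-1) → rotate → (-4.55708,-0.69502) → ×s → (-4.88909,-0.74566) → (-4.89,-0.75)
v2: (-1,-3.5) → rotate → (-1.23318,-3.42480) → ×s → (-1.32302,-3.67432) → (-1.32,-3.67)
v3: (2,-2) → rotate → (1.86093,-2.13001) → ×s → (1.99651,-2.28519) → (2.00,-2.29)
v4: (4,0.5) → rotate → (4.02457,0.22979) → ×s → (4.31779,0.24653) → (4.32,0.25)
v5: (4.5,1.5) → rotate → (4.59071,1.19389) → ×s → (4.92518,1.28088) → (4.93,1.28)
v6: (3,5) → rotate → (3.32955,4.78687) → ×s → (3.57213,5.13562) → (3.57,5.14)
v7: (-1,4) → rotate → (-0.72866,4.05821) → ×s → (-0.78175,4.35388) → (-0.78,4.35)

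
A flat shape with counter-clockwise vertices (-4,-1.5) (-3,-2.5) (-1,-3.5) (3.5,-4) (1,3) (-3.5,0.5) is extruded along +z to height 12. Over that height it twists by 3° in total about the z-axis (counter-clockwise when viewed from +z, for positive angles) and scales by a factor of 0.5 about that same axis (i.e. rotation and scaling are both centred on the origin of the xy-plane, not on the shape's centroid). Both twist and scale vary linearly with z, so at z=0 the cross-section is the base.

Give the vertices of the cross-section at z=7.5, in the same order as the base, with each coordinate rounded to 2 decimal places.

Cross-section at z=7.5: (-2.71,-1.12) (-2.01,-1.79) (-0.61,-2.43) (2.49,-2.67) (0.62,2.08) (-2.42,0.26)

t = z/height = 7.5/12 = 0.625
s = 1 + (scale-1)·z/height = 1 + (0.5-1)·7.5/12 = 0.687500
θ = twist·z/height = 3°·7.5/12 = 1.8750° = 0.032725 rad
cos θ = 0.999465, sin θ = 0.032719 (intermediates below are computed at full precision and shown rounded to 5 d.p.)
v1: (-4,-1.5) → rotate → (-3.94878,-1.63007) → ×s → (-2.71479,-1.12068) → (-2.71,-1.12)
v2: (-3,-2.5) → rotate → (-2.91660,-2.59682) → ×s → (-2.00516,-1.78531) → (-2.01,-1.79)
v3: (-1,-3.5) → rotate → (-0.88495,-3.53085) → ×s → (-0.60840,-2.42746) → (-0.61,-2.43)
v4: (3.5,-4) → rotate → (3.62900,-3.88334) → ×s → (2.49494,-2.66980) → (2.49,-2.67)
v5: (1,3) → rotate → (0.90131,3.03111) → ×s → (0.61965,2.08389) → (0.62,2.08)
v6: (-3.5,0.5) → rotate → (-3.51449,0.38522) → ×s → (-2.41621,0.26484) → (-2.42,0.26)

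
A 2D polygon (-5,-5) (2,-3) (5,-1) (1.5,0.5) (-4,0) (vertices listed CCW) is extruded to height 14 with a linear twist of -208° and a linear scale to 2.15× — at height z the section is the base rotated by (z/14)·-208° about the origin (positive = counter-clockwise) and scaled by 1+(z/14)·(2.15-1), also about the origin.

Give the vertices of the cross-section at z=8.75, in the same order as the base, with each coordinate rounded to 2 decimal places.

Cross-section at z=8.75: (-1.06,12.11) (-6.16,0.68) (-6.84,-5.48) (-1.00,-2.53) (4.42,5.27)

t = z/height = 8.75/14 = 0.625
s = 1 + (scale-1)·z/height = 1 + (2.15-1)·8.75/14 = 1.718750
θ = twist·z/height = -208°·8.75/14 = -130.0000° = -2.268928 rad
cos θ = -0.642788, sin θ = -0.766044 (intermediates below are computed at full precision and shown rounded to 5 d.p.)
v1: (-5,-5) → rotate → (-0.61628,7.04416) → ×s → (-1.05924,12.10715) → (-1.06,12.11)
v2: (2,-3) → rotate → (-3.58371,0.39627) → ×s → (-6.15950,0.68110) → (-6.16,0.68)
v3: (5,-1) → rotate → (-3.97998,-3.18743) → ×s → (-6.84059,-5.47840) → (-6.84,-5.48)
v4: (1.5,0.5) → rotate → (-0.58116,-1.47046) → ×s → (-0.99887,-2.52735) → (-1.00,-2.53)
v5: (-4,0) → rotate → (2.57115,3.06418) → ×s → (4.41916,5.26656) → (4.42,5.27)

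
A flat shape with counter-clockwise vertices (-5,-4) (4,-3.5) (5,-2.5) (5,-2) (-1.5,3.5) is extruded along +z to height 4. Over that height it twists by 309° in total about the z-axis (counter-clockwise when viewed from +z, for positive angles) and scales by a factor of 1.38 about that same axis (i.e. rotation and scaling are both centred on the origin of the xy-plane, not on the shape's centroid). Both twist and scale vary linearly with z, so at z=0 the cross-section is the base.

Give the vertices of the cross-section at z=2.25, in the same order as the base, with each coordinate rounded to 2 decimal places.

t = z/height = 2.25/4 = 0.5625
s = 1 + (scale-1)·z/height = 1 + (1.38-1)·2.25/4 = 1.213750
θ = twist·z/height = 309°·2.25/4 = 173.8125° = 3.033600 rad
cos θ = -0.994175, sin θ = 0.107782 (intermediates below are computed at full precision and shown rounded to 5 d.p.)
v1: (-5,-4) → rotate → (5.40200,3.43779) → ×s → (6.55668,4.17261) → (6.56,4.17)
v2: (4,-3.5) → rotate → (-3.59946,3.91074) → ×s → (-4.36884,4.74666) → (-4.37,4.75)
v3: (5,-2.5) → rotate → (-4.70142,3.02435) → ×s → (-5.70634,3.67080) → (-5.71,3.67)
v4: (5,-2) → rotate → (-4.75531,2.52726) → ×s → (-5.77175,3.06746) → (-5.77,3.07)
v5: (-1.5,3.5) → rotate → (1.11402,-3.64128) → ×s → (1.35215,-4.41961) → (1.35,-4.42)

Cross-section at z=2.25: (6.56,4.17) (-4.37,4.75) (-5.71,3.67) (-5.77,3.07) (1.35,-4.42)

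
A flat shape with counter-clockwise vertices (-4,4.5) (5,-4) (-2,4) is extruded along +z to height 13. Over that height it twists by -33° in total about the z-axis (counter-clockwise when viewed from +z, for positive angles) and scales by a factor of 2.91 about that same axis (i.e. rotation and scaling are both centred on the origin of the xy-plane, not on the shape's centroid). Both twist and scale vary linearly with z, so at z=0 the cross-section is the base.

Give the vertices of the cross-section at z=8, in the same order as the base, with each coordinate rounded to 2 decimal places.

Cross-section at z=8: (-4.76,12.20) (7.18,-11.94) (-1.06,9.67)

t = z/height = 8/13 = 0.615385
s = 1 + (scale-1)·z/height = 1 + (2.91-1)·8/13 = 2.175385
θ = twist·z/height = -33°·8/13 = -20.3077° = -0.354436 rad
cos θ = 0.937842, sin θ = -0.347062 (intermediates below are computed at full precision and shown rounded to 5 d.p.)
v1: (-4,4.5) → rotate → (-2.18959,5.60854) → ×s → (-4.76321,12.20072) → (-4.76,12.20)
v2: (5,-4) → rotate → (3.30097,-5.48668) → ×s → (7.18087,-11.93563) → (7.18,-11.94)
v3: (-2,4) → rotate → (-0.48744,4.44549) → ×s → (-1.06037,9.67066) → (-1.06,9.67)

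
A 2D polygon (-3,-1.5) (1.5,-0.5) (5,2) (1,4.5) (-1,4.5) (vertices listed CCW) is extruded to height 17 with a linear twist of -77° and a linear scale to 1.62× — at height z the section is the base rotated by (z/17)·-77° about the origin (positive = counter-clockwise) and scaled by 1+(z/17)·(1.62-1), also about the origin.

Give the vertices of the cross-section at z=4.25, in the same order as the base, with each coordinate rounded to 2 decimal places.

Cross-section at z=4.25: (-3.84,-0.49) (1.45,-1.12) (6.21,0.28) (2.80,4.53) (0.62,5.29)

t = z/height = 4.25/17 = 0.25
s = 1 + (scale-1)·z/height = 1 + (1.62-1)·4.25/17 = 1.155000
θ = twist·z/height = -77°·4.25/17 = -19.2500° = -0.335976 rad
cos θ = 0.944089, sin θ = -0.329691 (intermediates below are computed at full precision and shown rounded to 5 d.p.)
v1: (-3,-1.5) → rotate → (-3.32680,-0.42706) → ×s → (-3.84246,-0.49326) → (-3.84,-0.49)
v2: (1.5,-0.5) → rotate → (1.25129,-0.96658) → ×s → (1.44524,-1.11640) → (1.45,-1.12)
v3: (5,2) → rotate → (5.37983,0.23972) → ×s → (6.21370,0.27688) → (6.21,0.28)
v4: (1,4.5) → rotate → (2.42770,3.91871) → ×s → (2.80399,4.52611) → (2.80,4.53)
v5: (-1,4.5) → rotate → (0.53952,4.57809) → ×s → (0.62314,5.28770) → (0.62,5.29)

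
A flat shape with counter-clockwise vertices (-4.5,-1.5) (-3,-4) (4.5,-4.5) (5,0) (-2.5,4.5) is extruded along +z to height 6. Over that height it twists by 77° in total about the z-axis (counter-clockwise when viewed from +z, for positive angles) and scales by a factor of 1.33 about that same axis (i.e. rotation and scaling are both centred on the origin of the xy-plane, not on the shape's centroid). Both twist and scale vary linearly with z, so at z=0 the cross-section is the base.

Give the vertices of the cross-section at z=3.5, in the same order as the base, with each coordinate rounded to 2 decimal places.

Cross-section at z=3.5: (-2.54,-5.06) (0.83,-5.90) (7.59,-0.01) (4.22,4.21) (-5.90,1.70)

t = z/height = 3.5/6 = 0.583333
s = 1 + (scale-1)·z/height = 1 + (1.33-1)·3.5/6 = 1.192500
θ = twist·z/height = 77°·3.5/6 = 44.9167° = 0.783944 rad
cos θ = 0.708134, sin θ = 0.706078 (intermediates below are computed at full precision and shown rounded to 5 d.p.)
v1: (-4.5,-1.5) → rotate → (-2.12749,-4.23955) → ×s → (-2.53703,-5.05566) → (-2.54,-5.06)
v2: (-3,-4) → rotate → (0.69991,-4.95077) → ×s → (0.83464,-5.90379) → (0.83,-5.90)
v3: (4.5,-4.5) → rotate → (6.36395,-0.00926) → ×s → (7.58902,-0.01104) → (7.59,-0.01)
v4: (5,0) → rotate → (3.54067,3.53039) → ×s → (4.22225,4.20999) → (4.22,4.21)
v5: (-2.5,4.5) → rotate → (-4.94769,1.42141) → ×s → (-5.90011,1.69503) → (-5.90,1.70)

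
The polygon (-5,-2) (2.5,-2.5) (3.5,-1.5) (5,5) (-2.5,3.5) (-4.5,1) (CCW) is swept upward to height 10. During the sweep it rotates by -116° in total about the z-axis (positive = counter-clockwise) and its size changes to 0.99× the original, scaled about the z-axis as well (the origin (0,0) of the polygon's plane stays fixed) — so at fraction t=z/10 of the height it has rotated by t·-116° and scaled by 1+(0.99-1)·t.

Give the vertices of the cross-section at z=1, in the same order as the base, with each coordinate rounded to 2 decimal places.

t = z/height = 1/10 = 0.1
s = 1 + (scale-1)·z/height = 1 + (0.99-1)·1/10 = 0.999000
θ = twist·z/height = -116°·1/10 = -11.6000° = -0.202458 rad
cos θ = 0.979575, sin θ = -0.201078 (intermediates below are computed at full precision and shown rounded to 5 d.p.)
v1: (-5,-2) → rotate → (-5.30003,-0.95376) → ×s → (-5.29473,-0.95281) → (-5.29,-0.95)
v2: (2.5,-2.5) → rotate → (1.94624,-2.95163) → ×s → (1.94430,-2.94868) → (1.94,-2.95)
v3: (3.5,-1.5) → rotate → (3.12690,-2.17314) → ×s → (3.12377,-2.17096) → (3.12,-2.17)
v4: (5,5) → rotate → (5.90327,3.89249) → ×s → (5.89736,3.88859) → (5.90,3.89)
v5: (-2.5,3.5) → rotate → (-1.74517,3.93121) → ×s → (-1.74342,3.92728) → (-1.74,3.93)
v6: (-4.5,1) → rotate → (-4.20701,1.88443) → ×s → (-4.20280,1.88254) → (-4.20,1.88)

Cross-section at z=1: (-5.29,-0.95) (1.94,-2.95) (3.12,-2.17) (5.90,3.89) (-1.74,3.93) (-4.20,1.88)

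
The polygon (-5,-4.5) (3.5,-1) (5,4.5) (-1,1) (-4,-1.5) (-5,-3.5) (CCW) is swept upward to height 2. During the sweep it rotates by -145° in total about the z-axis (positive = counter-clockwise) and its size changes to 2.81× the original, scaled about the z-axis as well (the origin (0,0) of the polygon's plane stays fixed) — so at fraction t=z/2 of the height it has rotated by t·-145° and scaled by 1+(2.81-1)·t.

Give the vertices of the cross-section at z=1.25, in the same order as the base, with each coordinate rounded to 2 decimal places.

Cross-section at z=1.25: (-9.47,10.76) (-2.21,-7.44) (9.47,-10.76) (2.15,2.11) (-3.10,8.56) (-7.34,10.74)

t = z/height = 1.25/2 = 0.625
s = 1 + (scale-1)·z/height = 1 + (2.81-1)·1.25/2 = 2.131250
θ = twist·z/height = -145°·1.25/2 = -90.6250° = -1.581705 rad
cos θ = -0.010908, sin θ = -0.999941 (intermediates below are computed at full precision and shown rounded to 5 d.p.)
v1: (-5,-4.5) → rotate → (-4.44519,5.04879) → ×s → (-9.47382,10.76023) → (-9.47,10.76)
v2: (3.5,-1) → rotate → (-1.03812,-3.48888) → ×s → (-2.21249,-7.43568) → (-2.21,-7.44)
v3: (5,4.5) → rotate → (4.44519,-5.04879) → ×s → (9.47382,-10.76023) → (9.47,-10.76)
v4: (-1,1) → rotate → (1.01085,0.98903) → ×s → (2.15437,2.10788) → (2.15,2.11)
v5: (-4,-1.5) → rotate → (-1.45628,4.01612) → ×s → (-3.10369,8.55936) → (-3.10,8.56)
v6: (-5,-3.5) → rotate → (-3.44525,5.03788) → ×s → (-7.34269,10.73698) → (-7.34,10.74)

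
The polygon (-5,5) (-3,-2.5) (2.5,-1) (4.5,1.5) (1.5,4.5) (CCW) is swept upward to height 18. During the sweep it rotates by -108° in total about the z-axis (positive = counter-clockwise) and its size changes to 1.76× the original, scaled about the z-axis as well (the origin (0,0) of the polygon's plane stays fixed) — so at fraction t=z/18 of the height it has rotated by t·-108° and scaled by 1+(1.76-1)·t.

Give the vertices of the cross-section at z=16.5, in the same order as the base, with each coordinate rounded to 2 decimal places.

t = z/height = 16.5/18 = 0.916667
s = 1 + (scale-1)·z/height = 1 + (1.76-1)·16.5/18 = 1.696667
θ = twist·z/height = -108°·16.5/18 = -99.0000° = -1.727876 rad
cos θ = -0.156434, sin θ = -0.987688 (intermediates below are computed at full precision and shown rounded to 5 d.p.)
v1: (-5,5) → rotate → (5.72061,4.15627) → ×s → (9.70598,7.05180) → (9.71,7.05)
v2: (-3,-2.5) → rotate → (-1.99992,3.35415) → ×s → (-3.39319,5.69088) → (-3.39,5.69)
v3: (2.5,-1) → rotate → (-1.37877,-2.31279) → ×s → (-2.33932,-3.92403) → (-2.34,-3.92)
v4: (4.5,1.5) → rotate → (0.77758,-4.67925) → ×s → (1.31929,-7.93913) → (1.32,-7.94)
v5: (1.5,4.5) → rotate → (4.20995,-2.18549) → ×s → (7.14287,-3.70804) → (7.14,-3.71)

Cross-section at z=16.5: (9.71,7.05) (-3.39,5.69) (-2.34,-3.92) (1.32,-7.94) (7.14,-3.71)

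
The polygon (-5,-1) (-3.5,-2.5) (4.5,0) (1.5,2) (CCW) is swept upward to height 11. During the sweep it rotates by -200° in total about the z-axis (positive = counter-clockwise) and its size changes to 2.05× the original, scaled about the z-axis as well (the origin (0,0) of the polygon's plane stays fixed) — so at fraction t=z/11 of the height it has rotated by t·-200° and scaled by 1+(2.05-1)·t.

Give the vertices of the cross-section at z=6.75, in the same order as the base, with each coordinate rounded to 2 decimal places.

Cross-section at z=6.75: (3.06,7.81) (-0.35,7.06) (-4.00,-6.22) (1.43,-3.85)

t = z/height = 6.75/11 = 0.613636
s = 1 + (scale-1)·z/height = 1 + (2.05-1)·6.75/11 = 1.644318
θ = twist·z/height = -200°·6.75/11 = -122.7273° = -2.141995 rad
cos θ = -0.540641, sin θ = -0.841254 (intermediates below are computed at full precision and shown rounded to 5 d.p.)
v1: (-5,-1) → rotate → (1.86195,4.74691) → ×s → (3.06164,7.80543) → (3.06,7.81)
v2: (-3.5,-2.5) → rotate → (-0.21089,4.29599) → ×s → (-0.34677,7.06397) → (-0.35,7.06)
v3: (4.5,0) → rotate → (-2.43288,-3.78564) → ×s → (-4.00043,-6.22480) → (-4.00,-6.22)
v4: (1.5,2) → rotate → (0.87155,-2.34316) → ×s → (1.43310,-3.85290) → (1.43,-3.85)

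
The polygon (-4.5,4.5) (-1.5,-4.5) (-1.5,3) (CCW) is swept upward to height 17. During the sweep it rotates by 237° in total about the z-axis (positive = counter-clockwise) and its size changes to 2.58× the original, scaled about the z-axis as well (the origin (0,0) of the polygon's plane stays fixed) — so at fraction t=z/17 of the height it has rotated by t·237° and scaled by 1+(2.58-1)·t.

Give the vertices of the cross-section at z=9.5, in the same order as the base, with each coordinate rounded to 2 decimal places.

Cross-section at z=9.5: (-0.53,-11.97) (8.16,3.63) (-2.26,-5.90)

t = z/height = 9.5/17 = 0.558824
s = 1 + (scale-1)·z/height = 1 + (2.58-1)·9.5/17 = 1.882941
θ = twist·z/height = 237°·9.5/17 = 132.4412° = 2.311535 rad
cos θ = -0.674833, sin θ = 0.737971 (intermediates below are computed at full precision and shown rounded to 5 d.p.)
v1: (-4.5,4.5) → rotate → (-0.28412,-6.35762) → ×s → (-0.53498,-11.97102) → (-0.53,-11.97)
v2: (-1.5,-4.5) → rotate → (4.33312,1.92979) → ×s → (8.15900,3.63369) → (8.16,3.63)
v3: (-1.5,3) → rotate → (-1.20166,-3.13145) → ×s → (-2.26266,-5.89634) → (-2.26,-5.90)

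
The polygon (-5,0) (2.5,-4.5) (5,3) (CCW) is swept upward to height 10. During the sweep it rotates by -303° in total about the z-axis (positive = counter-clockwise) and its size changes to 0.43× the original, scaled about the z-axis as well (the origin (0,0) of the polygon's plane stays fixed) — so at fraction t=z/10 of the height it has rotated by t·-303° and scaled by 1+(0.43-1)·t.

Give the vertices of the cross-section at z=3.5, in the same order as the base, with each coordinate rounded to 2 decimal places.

Cross-section at z=3.5: (1.11,3.85) (-4.02,-0.93) (1.20,-4.51)

t = z/height = 3.5/10 = 0.35
s = 1 + (scale-1)·z/height = 1 + (0.43-1)·3.5/10 = 0.800500
θ = twist·z/height = -303°·3.5/10 = -106.0500° = -1.850922 rad
cos θ = -0.276476, sin θ = -0.961021 (intermediates below are computed at full precision and shown rounded to 5 d.p.)
v1: (-5,0) → rotate → (1.38238,4.80510) → ×s → (1.10660,3.84649) → (1.11,3.85)
v2: (2.5,-4.5) → rotate → (-5.01578,-1.15841) → ×s → (-4.01513,-0.92731) → (-4.02,-0.93)
v3: (5,3) → rotate → (1.50068,-5.63453) → ×s → (1.20130,-4.51044) → (1.20,-4.51)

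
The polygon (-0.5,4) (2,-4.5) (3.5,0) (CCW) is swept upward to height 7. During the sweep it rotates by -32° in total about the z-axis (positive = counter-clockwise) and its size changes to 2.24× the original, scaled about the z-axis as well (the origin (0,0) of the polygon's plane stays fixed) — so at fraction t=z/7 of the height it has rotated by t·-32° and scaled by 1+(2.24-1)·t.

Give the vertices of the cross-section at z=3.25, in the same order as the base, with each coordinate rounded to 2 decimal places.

Cross-section at z=3.25: (0.85,6.29) (1.23,-7.66) (5.33,-1.41)

t = z/height = 3.25/7 = 0.464286
s = 1 + (scale-1)·z/height = 1 + (2.24-1)·3.25/7 = 1.575714
θ = twist·z/height = -32°·3.25/7 = -14.8571° = -0.259306 rad
cos θ = 0.966568, sin θ = -0.256410 (intermediates below are computed at full precision and shown rounded to 5 d.p.)
v1: (-0.5,4) → rotate → (0.54236,3.99448) → ×s → (0.85460,6.29416) → (0.85,6.29)
v2: (2,-4.5) → rotate → (0.77929,-4.86238) → ×s → (1.22794,-7.66172) → (1.23,-7.66)
v3: (3.5,0) → rotate → (3.38299,-0.89743) → ×s → (5.33062,-1.41410) → (5.33,-1.41)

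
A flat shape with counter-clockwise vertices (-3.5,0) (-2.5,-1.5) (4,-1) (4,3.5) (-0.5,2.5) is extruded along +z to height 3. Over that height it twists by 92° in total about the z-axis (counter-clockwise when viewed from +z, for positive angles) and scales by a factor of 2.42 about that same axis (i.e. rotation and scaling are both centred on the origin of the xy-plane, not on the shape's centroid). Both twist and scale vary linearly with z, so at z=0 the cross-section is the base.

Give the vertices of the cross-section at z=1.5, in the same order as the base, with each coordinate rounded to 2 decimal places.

t = z/height = 1.5/3 = 0.5
s = 1 + (scale-1)·z/height = 1 + (2.42-1)·1.5/3 = 1.710000
θ = twist·z/height = 92°·1.5/3 = 46.0000° = 0.802851 rad
cos θ = 0.694658, sin θ = 0.719340 (intermediates below are computed at full precision and shown rounded to 5 d.p.)
v1: (-3.5,0) → rotate → (-2.43130,-2.51769) → ×s → (-4.15753,-4.30525) → (-4.16,-4.31)
v2: (-2.5,-1.5) → rotate → (-0.65764,-2.84034) → ×s → (-1.12456,-4.85698) → (-1.12,-4.86)
v3: (4,-1) → rotate → (3.49797,2.18270) → ×s → (5.98153,3.73242) → (5.98,3.73)
v4: (4,3.5) → rotate → (0.26094,5.30866) → ×s → (0.44621,9.07781) → (0.45,9.08)
v5: (-0.5,2.5) → rotate → (-2.14568,1.37698) → ×s → (-3.66911,2.35463) → (-3.67,2.35)

Cross-section at z=1.5: (-4.16,-4.31) (-1.12,-4.86) (5.98,3.73) (0.45,9.08) (-3.67,2.35)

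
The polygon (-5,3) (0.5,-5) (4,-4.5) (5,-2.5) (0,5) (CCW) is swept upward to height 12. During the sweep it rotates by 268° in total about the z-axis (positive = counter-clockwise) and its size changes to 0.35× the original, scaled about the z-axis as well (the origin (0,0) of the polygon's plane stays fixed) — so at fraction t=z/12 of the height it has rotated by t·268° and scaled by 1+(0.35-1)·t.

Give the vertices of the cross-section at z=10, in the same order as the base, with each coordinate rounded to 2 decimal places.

Cross-section at z=10: (2.61,0.57) (-1.74,1.51) (-2.75,0.24) (-2.45,-0.74) (1.57,-1.67)

t = z/height = 10/12 = 0.833333
s = 1 + (scale-1)·z/height = 1 + (0.35-1)·10/12 = 0.458333
θ = twist·z/height = 268°·10/12 = 223.3333° = 3.897902 rad
cos θ = -0.727374, sin θ = -0.686242 (intermediates below are computed at full precision and shown rounded to 5 d.p.)
v1: (-5,3) → rotate → (5.69559,1.24909) → ×s → (2.61048,0.57250) → (2.61,0.57)
v2: (0.5,-5) → rotate → (-3.79490,3.29375) → ×s → (-1.73933,1.50963) → (-1.74,1.51)
v3: (4,-4.5) → rotate → (-5.99758,0.52821) → ×s → (-2.74889,0.24210) → (-2.75,0.24)
v4: (5,-2.5) → rotate → (-5.35247,-1.61277) → ×s → (-2.45322,-0.73919) → (-2.45,-0.74)
v5: (0,5) → rotate → (3.43121,-3.63687) → ×s → (1.57264,-1.66690) → (1.57,-1.67)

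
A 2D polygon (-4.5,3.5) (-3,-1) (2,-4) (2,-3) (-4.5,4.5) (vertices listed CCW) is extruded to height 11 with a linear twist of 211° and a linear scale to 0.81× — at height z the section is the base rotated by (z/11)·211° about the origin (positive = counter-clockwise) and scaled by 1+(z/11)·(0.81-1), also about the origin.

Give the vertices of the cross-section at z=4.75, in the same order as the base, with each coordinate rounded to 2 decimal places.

Cross-section at z=4.75: (-3.13,-4.19) (0.97,-2.74) (3.64,1.91) (2.72,1.89) (-4.05,-4.21)

t = z/height = 4.75/11 = 0.431818
s = 1 + (scale-1)·z/height = 1 + (0.81-1)·4.75/11 = 0.917955
θ = twist·z/height = 211°·4.75/11 = 91.1136° = 1.590233 rad
cos θ = -0.019435, sin θ = 0.999811 (intermediates below are computed at full precision and shown rounded to 5 d.p.)
v1: (-4.5,3.5) → rotate → (-3.41188,-4.56717) → ×s → (-3.13195,-4.19246) → (-3.13,-4.19)
v2: (-3,-1) → rotate → (1.05812,-2.98000) → ×s → (0.97130,-2.73550) → (0.97,-2.74)
v3: (2,-4) → rotate → (3.96037,2.07736) → ×s → (3.63544,1.90693) → (3.64,1.91)
v4: (2,-3) → rotate → (2.96056,2.05793) → ×s → (2.71766,1.88908) → (2.72,1.89)
v5: (-4.5,4.5) → rotate → (-4.41169,-4.58661) → ×s → (-4.04973,-4.21030) → (-4.05,-4.21)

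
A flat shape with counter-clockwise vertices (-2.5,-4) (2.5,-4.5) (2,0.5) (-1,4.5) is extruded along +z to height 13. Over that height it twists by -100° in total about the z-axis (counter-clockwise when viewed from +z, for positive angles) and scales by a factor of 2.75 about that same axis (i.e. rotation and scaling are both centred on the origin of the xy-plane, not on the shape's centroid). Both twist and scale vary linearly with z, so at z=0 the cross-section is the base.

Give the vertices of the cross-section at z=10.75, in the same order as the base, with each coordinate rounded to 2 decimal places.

t = z/height = 10.75/13 = 0.826923
s = 1 + (scale-1)·z/height = 1 + (2.75-1)·10.75/13 = 2.447115
θ = twist·z/height = -100°·10.75/13 = -82.6923° = -1.443253 rad
cos θ = 0.127198, sin θ = -0.991877 (intermediates below are computed at full precision and shown rounded to 5 d.p.)
v1: (-2.5,-4) → rotate → (-4.28550,1.97090) → ×s → (-10.48712,4.82303) → (-10.49,4.82)
v2: (2.5,-4.5) → rotate → (-4.14545,-3.05208) → ×s → (-10.14440,-7.46880) → (-10.14,-7.47)
v3: (2,0.5) → rotate → (0.75033,-1.92016) → ×s → (1.83615,-4.69884) → (1.84,-4.70)
v4: (-1,4.5) → rotate → (4.33625,1.56427) → ×s → (10.61131,3.82794) → (10.61,3.83)

Cross-section at z=10.75: (-10.49,4.82) (-10.14,-7.47) (1.84,-4.70) (10.61,3.83)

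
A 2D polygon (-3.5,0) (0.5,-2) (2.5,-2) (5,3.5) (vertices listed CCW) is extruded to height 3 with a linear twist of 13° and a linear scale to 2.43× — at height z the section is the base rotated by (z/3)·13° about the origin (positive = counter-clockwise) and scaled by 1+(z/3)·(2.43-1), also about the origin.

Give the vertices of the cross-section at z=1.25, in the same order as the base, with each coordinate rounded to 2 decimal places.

t = z/height = 1.25/3 = 0.416667
s = 1 + (scale-1)·z/height = 1 + (2.43-1)·1.25/3 = 1.595833
θ = twist·z/height = 13°·1.25/3 = 5.4167° = 0.094539 rad
cos θ = 0.995535, sin θ = 0.094398 (intermediates below are computed at full precision and shown rounded to 5 d.p.)
v1: (-3.5,0) → rotate → (-3.48437,-0.33039) → ×s → (-5.56048,-0.52725) → (-5.56,-0.53)
v2: (0.5,-2) → rotate → (0.68656,-1.94387) → ×s → (1.09564,-3.10209) → (1.10,-3.10)
v3: (2.5,-2) → rotate → (2.67763,-1.75507) → ×s → (4.27305,-2.80081) → (4.27,-2.80)
v4: (5,3.5) → rotate → (4.64728,3.95636) → ×s → (7.41628,6.31369) → (7.42,6.31)

Cross-section at z=1.25: (-5.56,-0.53) (1.10,-3.10) (4.27,-2.80) (7.42,6.31)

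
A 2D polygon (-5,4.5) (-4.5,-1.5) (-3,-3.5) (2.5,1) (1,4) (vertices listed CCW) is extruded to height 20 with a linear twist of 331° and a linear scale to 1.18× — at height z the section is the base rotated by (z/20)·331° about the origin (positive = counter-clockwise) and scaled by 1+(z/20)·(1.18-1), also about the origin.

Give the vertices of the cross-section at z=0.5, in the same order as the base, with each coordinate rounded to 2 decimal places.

Cross-section at z=0.5: (-5.62,3.75) (-4.26,-2.14) (-2.48,-3.91) (2.34,1.36) (0.42,4.12)

t = z/height = 0.5/20 = 0.025
s = 1 + (scale-1)·z/height = 1 + (1.18-1)·0.5/20 = 1.004500
θ = twist·z/height = 331°·0.5/20 = 8.2750° = 0.144426 rad
cos θ = 0.989589, sin θ = 0.143924 (intermediates below are computed at full precision and shown rounded to 5 d.p.)
v1: (-5,4.5) → rotate → (-5.59560,3.73353) → ×s → (-5.62078,3.75033) → (-5.62,3.75)
v2: (-4.5,-1.5) → rotate → (-4.23726,-2.13204) → ×s → (-4.25633,-2.14164) → (-4.26,-2.14)
v3: (-3,-3.5) → rotate → (-2.46503,-3.89533) → ×s → (-2.47612,-3.91286) → (-2.48,-3.91)
v4: (2.5,1) → rotate → (2.33005,1.34940) → ×s → (2.34053,1.35547) → (2.34,1.36)
v5: (1,4) → rotate → (0.41389,4.10228) → ×s → (0.41575,4.12074) → (0.42,4.12)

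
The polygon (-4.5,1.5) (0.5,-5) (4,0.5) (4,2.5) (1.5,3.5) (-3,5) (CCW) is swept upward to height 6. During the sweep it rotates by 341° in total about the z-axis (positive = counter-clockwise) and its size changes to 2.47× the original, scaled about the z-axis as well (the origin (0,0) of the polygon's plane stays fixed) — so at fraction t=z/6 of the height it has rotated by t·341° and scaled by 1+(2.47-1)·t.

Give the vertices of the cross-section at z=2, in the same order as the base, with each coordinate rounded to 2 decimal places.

t = z/height = 2/6 = 0.333333
s = 1 + (scale-1)·z/height = 1 + (2.47-1)·2/6 = 1.490000
θ = twist·z/height = 341°·2/6 = 113.6667° = 1.983858 rad
cos θ = -0.401415, sin θ = 0.915896 (intermediates below are computed at full precision and shown rounded to 5 d.p.)
v1: (-4.5,1.5) → rotate → (0.43252,-4.72366) → ×s → (0.64446,-7.03825) → (0.64,-7.04)
v2: (0.5,-5) → rotate → (4.37877,2.46502) → ×s → (6.52437,3.67288) → (6.52,3.67)
v3: (4,0.5) → rotate → (-2.06361,3.46288) → ×s → (-3.07478,5.15969) → (-3.07,5.16)
v4: (4,2.5) → rotate → (-3.89540,2.66005) → ×s → (-5.80415,3.96347) → (-5.80,3.96)
v5: (1.5,3.5) → rotate → (-3.80776,-0.03111) → ×s → (-5.67356,-0.04635) → (-5.67,-0.05)
v6: (-3,5) → rotate → (-3.37524,-4.75476) → ×s → (-5.02910,-7.08460) → (-5.03,-7.08)

Cross-section at z=2: (0.64,-7.04) (6.52,3.67) (-3.07,5.16) (-5.80,3.96) (-5.67,-0.05) (-5.03,-7.08)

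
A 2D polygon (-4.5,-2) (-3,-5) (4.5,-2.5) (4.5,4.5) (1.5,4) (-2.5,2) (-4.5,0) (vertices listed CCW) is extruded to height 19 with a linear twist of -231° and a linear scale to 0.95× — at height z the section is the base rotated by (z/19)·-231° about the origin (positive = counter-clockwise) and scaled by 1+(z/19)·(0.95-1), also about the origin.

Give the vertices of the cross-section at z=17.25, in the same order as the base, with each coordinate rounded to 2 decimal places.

t = z/height = 17.25/19 = 0.907895
s = 1 + (scale-1)·z/height = 1 + (0.95-1)·17.25/19 = 0.954605
θ = twist·z/height = -231°·17.25/19 = -209.7237° = -3.660369 rad
cos θ = -0.868427, sin θ = 0.495818 (intermediates below are computed at full precision and shown rounded to 5 d.p.)
v1: (-4.5,-2) → rotate → (4.89956,-0.49433) → ×s → (4.67714,-0.47189) → (4.68,-0.47)
v2: (-3,-5) → rotate → (5.08437,2.85468) → ×s → (4.85356,2.72509) → (4.85,2.73)
v3: (4.5,-2.5) → rotate → (-2.66838,4.40225) → ×s → (-2.54725,4.20241) → (-2.55,4.20)
v4: (4.5,4.5) → rotate → (-6.13910,-1.67674) → ×s → (-5.86042,-1.60063) → (-5.86,-1.60)
v5: (1.5,4) → rotate → (-3.28591,-2.72998) → ×s → (-3.13675,-2.60605) → (-3.14,-2.61)
v6: (-2.5,2) → rotate → (1.17943,-2.97640) → ×s → (1.12589,-2.84128) → (1.13,-2.84)
v7: (-4.5,0) → rotate → (3.90792,-2.23118) → ×s → (3.73052,-2.12990) → (3.73,-2.13)

Cross-section at z=17.25: (4.68,-0.47) (4.85,2.73) (-2.55,4.20) (-5.86,-1.60) (-3.14,-2.61) (1.13,-2.84) (3.73,-2.13)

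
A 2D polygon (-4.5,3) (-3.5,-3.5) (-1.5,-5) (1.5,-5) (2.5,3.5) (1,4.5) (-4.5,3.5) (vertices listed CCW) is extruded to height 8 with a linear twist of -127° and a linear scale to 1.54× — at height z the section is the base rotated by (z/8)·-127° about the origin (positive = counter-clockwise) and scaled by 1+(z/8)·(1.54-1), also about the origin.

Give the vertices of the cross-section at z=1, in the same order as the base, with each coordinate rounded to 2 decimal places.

Cross-section at z=1: (-3.74,4.39) (-4.62,-2.57) (-3.00,-4.70) (0.08,-5.57) (3.59,2.86) (2.34,4.33) (-3.60,4.91)

t = z/height = 1/8 = 0.125
s = 1 + (scale-1)·z/height = 1 + (1.54-1)·1/8 = 1.067500
θ = twist·z/height = -127°·1/8 = -15.8750° = -0.277071 rad
cos θ = 0.961861, sin θ = -0.273540 (intermediates below are computed at full precision and shown rounded to 5 d.p.)
v1: (-4.5,3) → rotate → (-3.50775,4.11651) → ×s → (-3.74453,4.39437) → (-3.74,4.39)
v2: (-3.5,-3.5) → rotate → (-4.32390,-2.40912) → ×s → (-4.61576,-2.57174) → (-4.62,-2.57)
v3: (-1.5,-5) → rotate → (-2.81049,-4.39899) → ×s → (-3.00020,-4.69593) → (-3.00,-4.70)
v4: (1.5,-5) → rotate → (0.07509,-5.21961) → ×s → (0.08016,-5.57194) → (0.08,-5.57)
v5: (2.5,3.5) → rotate → (3.36204,2.68266) → ×s → (3.58898,2.86374) → (3.59,2.86)
v6: (1,4.5) → rotate → (2.19279,4.05483) → ×s → (2.34080,4.32854) → (2.34,4.33)
v7: (-4.5,3.5) → rotate → (-3.37098,4.59744) → ×s → (-3.59853,4.90777) → (-3.60,4.91)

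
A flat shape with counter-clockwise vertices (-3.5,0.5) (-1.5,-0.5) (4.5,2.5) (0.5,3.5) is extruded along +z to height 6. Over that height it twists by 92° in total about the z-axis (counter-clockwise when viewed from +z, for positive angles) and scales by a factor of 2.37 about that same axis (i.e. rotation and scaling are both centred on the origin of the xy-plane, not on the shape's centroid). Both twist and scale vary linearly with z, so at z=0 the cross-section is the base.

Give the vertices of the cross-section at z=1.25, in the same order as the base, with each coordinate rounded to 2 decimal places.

Cross-section at z=1.25: (-4.46,-0.87) (-1.61,-1.24) (4.41,4.93) (-0.87,4.46)

t = z/height = 1.25/6 = 0.208333
s = 1 + (scale-1)·z/height = 1 + (2.37-1)·1.25/6 = 1.285417
θ = twist·z/height = 92°·1.25/6 = 19.1667° = 0.334521 rad
cos θ = 0.944568, sin θ = 0.328317 (intermediates below are computed at full precision and shown rounded to 5 d.p.)
v1: (-3.5,0.5) → rotate → (-3.47014,-0.67683) → ×s → (-4.46058,-0.87000) → (-4.46,-0.87)
v2: (-1.5,-0.5) → rotate → (-1.25269,-0.96476) → ×s → (-1.61023,-1.24012) → (-1.61,-1.24)
v3: (4.5,2.5) → rotate → (3.42976,3.83885) → ×s → (4.40867,4.93452) → (4.41,4.93)
v4: (0.5,3.5) → rotate → (-0.67683,3.47014) → ×s → (-0.87000,4.46058) → (-0.87,4.46)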